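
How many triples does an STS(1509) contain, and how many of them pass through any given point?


An STS(v) is a 2-(v, 3, 1) BIBD: block size k = 3, λ = 1.
Replication: r(k − 1) = λ(v − 1) ⇒ r·2 = 1509 − 1 = 1508 ⇒ r = 754.
Block count: bk = vr ⇒ b·3 = 1509·754 = 1137786 ⇒ b = 379262.
(Check via b = v(v − 1)/6 = 1509·1508/6 = 2275572/6 = 379262.)

r = 754, b = 379262.


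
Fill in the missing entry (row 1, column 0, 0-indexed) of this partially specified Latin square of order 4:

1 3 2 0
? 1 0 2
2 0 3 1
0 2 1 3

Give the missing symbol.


Row 1 contains symbols [0, 1, 2] — missing [3].
Column 0 contains symbols [0, 1, 2] — missing [3].
The missing symbol must appear in both missing sets; intersection = [3].
Therefore the hidden value is 3.

Missing value = 3.


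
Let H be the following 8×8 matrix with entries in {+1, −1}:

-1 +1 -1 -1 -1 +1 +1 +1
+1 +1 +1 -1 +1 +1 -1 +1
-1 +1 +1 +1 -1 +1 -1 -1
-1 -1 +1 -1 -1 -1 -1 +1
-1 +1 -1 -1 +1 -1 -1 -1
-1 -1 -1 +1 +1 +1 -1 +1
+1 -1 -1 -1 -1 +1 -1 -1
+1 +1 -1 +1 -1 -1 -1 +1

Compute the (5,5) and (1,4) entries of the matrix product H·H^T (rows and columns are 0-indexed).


Row 1 of H: [1, 1, 1, -1, 1, 1, -1, 1].
Row 4 of H: [-1, 1, -1, -1, 1, -1, -1, -1].
Row 5 of H: [-1, -1, -1, 1, 1, 1, -1, 1].
(H·H^T)[5][5] = Σ_j H[5][j]·H[5][j] = (-1)² + (-1)² + (-1)² + (1)² + (1)² + (1)² + (-1)² + (1)² = 1 + 1 + 1 + 1 + 1 + 1 + 1 + 1 = 8.
(H·H^T)[1][4] = Σ_j H[1][j]·H[4][j] = (1)·(-1) + (1)·(1) + (1)·(-1) + (-1)·(-1) + (1)·(1) + (1)·(-1) + (-1)·(-1) + (1)·(-1) = -1 + 1 + -1 + 1 + 1 + -1 + 1 + -1 = 0.
So rows 1 and 4 are orthogonal; the diagonal entry equals n = 8.

(5,5) entry = 8; (1,4) entry = 0.


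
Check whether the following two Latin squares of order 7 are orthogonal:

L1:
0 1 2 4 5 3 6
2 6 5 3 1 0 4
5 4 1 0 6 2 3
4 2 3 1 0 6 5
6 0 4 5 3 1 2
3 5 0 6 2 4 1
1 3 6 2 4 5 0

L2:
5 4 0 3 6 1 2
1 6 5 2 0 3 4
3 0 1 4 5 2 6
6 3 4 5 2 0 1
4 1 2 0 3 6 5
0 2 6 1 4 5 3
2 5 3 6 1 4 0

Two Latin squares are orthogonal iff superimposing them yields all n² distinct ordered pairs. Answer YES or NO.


Form the n² = 49 superimposed pairs (L1[i][j], L2[i][j]), row by row (rows and columns indexed from 0):
row 0: (0,5) (1,4) (2,0) (4,3) (5,6) (3,1) (6,2)
row 1: (2,1) (6,6) (5,5) (3,2) (1,0) (0,3) (4,4)
row 2: (5,3) (4,0) (1,1) (0,4) (6,5) (2,2) (3,6)
row 3: (4,6) (2,3) (3,4) (1,5) (0,2) (6,0) (5,1)
row 4: (6,4) (0,1) (4,2) (5,0) (3,3) (1,6) (2,5)
row 5: (3,0) (5,2) (0,6) (6,1) (2,4) (4,5) (1,3)
row 6: (1,2) (3,5) (6,3) (2,6) (4,1) (5,4) (0,0)
Orthogonality requires all 49 pairs distinct.
Check by first coordinate: for each symbol s of L1, list the L2 entries in the n cells where L1 = s; they must all differ.
  L1 = 0: L2 entries (in reading order) 5, 3, 4, 2, 1, 6, 0 — all 7 distinct ✓
  L1 = 1: L2 entries (in reading order) 4, 0, 1, 5, 6, 3, 2 — all 7 distinct ✓
  L1 = 2: L2 entries (in reading order) 0, 1, 2, 3, 5, 4, 6 — all 7 distinct ✓
  L1 = 3: L2 entries (in reading order) 1, 2, 6, 4, 3, 0, 5 — all 7 distinct ✓
  L1 = 4: L2 entries (in reading order) 3, 4, 0, 6, 2, 5, 1 — all 7 distinct ✓
  L1 = 5: L2 entries (in reading order) 6, 5, 3, 1, 0, 2, 4 — all 7 distinct ✓
  L1 = 6: L2 entries (in reading order) 2, 6, 5, 0, 4, 1, 3 — all 7 distinct ✓
Every symbol of L1 meets every symbol of L2 exactly once, so all 49 pairs are distinct (49 of 49).
Conclusion: YES.

YES


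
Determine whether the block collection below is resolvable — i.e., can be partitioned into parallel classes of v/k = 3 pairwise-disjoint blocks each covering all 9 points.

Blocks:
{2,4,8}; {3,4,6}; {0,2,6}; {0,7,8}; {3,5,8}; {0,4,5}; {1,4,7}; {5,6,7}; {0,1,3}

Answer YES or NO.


v = 9, block size k = 3, number of blocks = 9.
For resolvability, blocks must partition into parallel classes of size v/k = 3.
Total blocks must therefore be a multiple of 3: 9 = 3·3 + 0 ⇒ divisible ✓.
Consider block {3,4,6}. The only other block(s) in the collection disjoint from it are {0,7,8} — just 1 block(s). Any parallel class containing {3,4,6} would need 2 other blocks each disjoint from it, so no parallel class of size 3 can contain {3,4,6}.
Since every block must belong to some parallel class in a resolution, the collection cannot be partitioned into parallel classes.
Resolvable? NO.

NO


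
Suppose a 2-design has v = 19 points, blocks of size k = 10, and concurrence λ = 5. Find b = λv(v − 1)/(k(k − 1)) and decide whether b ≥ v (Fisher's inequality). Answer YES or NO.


b = λv(v − 1)/(k(k − 1)) = 5·19·18/(10·9) = 1710/90 = 19.
Compare with v = 19: b ≥ v, so Fisher's inequality holds.

YES


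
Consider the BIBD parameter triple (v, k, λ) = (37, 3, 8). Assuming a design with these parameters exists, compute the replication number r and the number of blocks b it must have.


Any 2-(v, k, λ) BIBD satisfies two necessary conditions:
  (i)  Each point sits in r blocks, and counting incidences through any fixed point gives r(k − 1) = λ(v − 1), so r = λ(v − 1)/(k − 1).
  (ii) Total incidences bk = vr, so b = vr/k.
Step 1: r = λ(v − 1)/(k − 1) = 8·(37 − 1)/(3 − 1) = 8·36/2 = 288/2 = 144.
Step 2: b = vr/k = 37·144/3 = 5328/3 = 1776.
Check integrality: r = 144 ∈ Z ✓, b = 1776 ∈ Z ✓.
(These identities are necessary conditions: they determine r and b for any design with these parameters, but do not by themselves prove that one exists.)

r = 144, b = 1776.


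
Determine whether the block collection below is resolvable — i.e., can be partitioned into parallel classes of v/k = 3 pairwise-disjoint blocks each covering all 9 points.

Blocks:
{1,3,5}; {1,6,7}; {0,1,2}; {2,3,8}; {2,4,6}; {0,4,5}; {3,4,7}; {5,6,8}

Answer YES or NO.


v = 9, block size k = 3, number of blocks = 8.
For resolvability, blocks must partition into parallel classes of size v/k = 3.
Total blocks must therefore be a multiple of 3: 8 = 3·2 + 2 ⇒ not divisible ✗.
Resolvable? NO.

NO


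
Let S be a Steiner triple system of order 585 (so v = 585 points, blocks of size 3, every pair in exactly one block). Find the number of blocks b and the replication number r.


An STS(v) is a 2-(v, 3, 1) BIBD: block size k = 3, λ = 1.
Replication: r(k − 1) = λ(v − 1) ⇒ r·2 = 585 − 1 = 584 ⇒ r = 292.
Block count: bk = vr ⇒ b·3 = 585·292 = 170820 ⇒ b = 56940.
(Check via b = v(v − 1)/6 = 585·584/6 = 341640/6 = 56940.)

r = 292, b = 56940.


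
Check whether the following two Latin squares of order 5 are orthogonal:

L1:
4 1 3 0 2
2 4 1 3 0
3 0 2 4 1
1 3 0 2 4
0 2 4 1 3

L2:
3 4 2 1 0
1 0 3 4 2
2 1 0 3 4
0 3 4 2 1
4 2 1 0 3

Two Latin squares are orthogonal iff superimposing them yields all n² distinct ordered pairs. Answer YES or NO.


Form the n² = 25 superimposed pairs (L1[i][j], L2[i][j]), row by row (rows and columns indexed from 0):
row 0: (4,3) (1,4) (3,2) (0,1) (2,0)
row 1: (2,1) (4,0) (1,3) (3,4) (0,2)
row 2: (3,2) (0,1) (2,0) (4,3) (1,4)
row 3: (1,0) (3,3) (0,4) (2,2) (4,1)
row 4: (0,4) (2,2) (4,1) (1,0) (3,3)
Orthogonality requires all 25 pairs distinct.
But the pair (3,2) repeats: cell (0,2) has L1 = 3, L2 = 2, and cell (2,0) has L1 = 3, L2 = 2.
A repeated pair means some other pair never occurs (only 15 distinct pairs out of 25), so the squares are not orthogonal.
Conclusion: NO.

NO


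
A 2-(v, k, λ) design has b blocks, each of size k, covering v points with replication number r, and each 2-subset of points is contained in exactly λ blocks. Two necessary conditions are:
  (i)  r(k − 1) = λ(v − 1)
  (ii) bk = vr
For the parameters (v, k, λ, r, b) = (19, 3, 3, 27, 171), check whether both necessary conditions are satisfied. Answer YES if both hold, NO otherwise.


Condition (i): r(k − 1) = 27·2 = 54; λ(v − 1) = 3·18 = 54. Match? YES.
Condition (ii): bk = 171·3 = 513; vr = 19·27 = 513. Match? YES.
Both conditions hold? YES.

YES


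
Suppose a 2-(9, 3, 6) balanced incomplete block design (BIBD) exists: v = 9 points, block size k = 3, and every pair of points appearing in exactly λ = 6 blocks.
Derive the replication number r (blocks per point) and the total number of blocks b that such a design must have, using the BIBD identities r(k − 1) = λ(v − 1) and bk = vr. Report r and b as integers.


Any 2-(v, k, λ) BIBD satisfies two necessary conditions:
  (i)  Each point sits in r blocks, and counting incidences through any fixed point gives r(k − 1) = λ(v − 1), so r = λ(v − 1)/(k − 1).
  (ii) Total incidences bk = vr, so b = vr/k.
Step 1: r = λ(v − 1)/(k − 1) = 6·(9 − 1)/(3 − 1) = 6·8/2 = 48/2 = 24.
Step 2: b = vr/k = 9·24/3 = 216/3 = 72.
Check integrality: r = 24 ∈ Z ✓, b = 72 ∈ Z ✓.
(These identities are necessary conditions: they determine r and b for any design with these parameters, but do not by themselves prove that one exists.)

r = 24, b = 72.


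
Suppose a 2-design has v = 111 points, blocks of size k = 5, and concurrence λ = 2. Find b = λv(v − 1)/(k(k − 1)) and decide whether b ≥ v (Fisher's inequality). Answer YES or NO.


b = λv(v − 1)/(k(k − 1)) = 2·111·110/(5·4) = 24420/20 = 1221.
Compare with v = 111: b ≥ v, so Fisher's inequality holds.

YES


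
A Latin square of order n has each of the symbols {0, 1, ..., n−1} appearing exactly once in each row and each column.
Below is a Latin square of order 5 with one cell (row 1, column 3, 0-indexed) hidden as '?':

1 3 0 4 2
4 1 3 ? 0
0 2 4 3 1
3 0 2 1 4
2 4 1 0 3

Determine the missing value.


Row 1 contains symbols [0, 1, 3, 4] — missing [2].
Column 3 contains symbols [0, 1, 3, 4] — missing [2].
The missing symbol must appear in both missing sets; intersection = [2].
Therefore the hidden value is 2.

Missing value = 2.


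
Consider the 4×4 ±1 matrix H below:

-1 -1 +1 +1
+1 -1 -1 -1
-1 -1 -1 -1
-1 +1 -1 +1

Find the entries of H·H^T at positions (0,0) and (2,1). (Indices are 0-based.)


Row 0 of H: [-1, -1, 1, 1].
Row 1 of H: [1, -1, -1, -1].
Row 2 of H: [-1, -1, -1, -1].
(H·H^T)[0][0] = Σ_j H[0][j]·H[0][j] = (-1)² + (-1)² + (1)² + (1)² = 1 + 1 + 1 + 1 = 4.
(H·H^T)[2][1] = Σ_j H[2][j]·H[1][j] = (-1)·(1) + (-1)·(-1) + (-1)·(-1) + (-1)·(-1) = -1 + 1 + 1 + 1 = 2.
Rows 2 and 1 are not orthogonal (dot product = 2 ≠ 0), so H is not a Hadamard matrix.

(0,0) entry = 4; (2,1) entry = 2.


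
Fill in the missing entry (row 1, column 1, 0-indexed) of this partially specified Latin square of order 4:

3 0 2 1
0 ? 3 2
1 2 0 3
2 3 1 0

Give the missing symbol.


Row 1 contains symbols [0, 2, 3] — missing [1].
Column 1 contains symbols [0, 2, 3] — missing [1].
The missing symbol must appear in both missing sets; intersection = [1].
Therefore the hidden value is 1.

Missing value = 1.


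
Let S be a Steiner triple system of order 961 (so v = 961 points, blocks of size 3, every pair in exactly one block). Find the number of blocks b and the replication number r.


An STS(v) is a 2-(v, 3, 1) BIBD: block size k = 3, λ = 1.
Replication: r(k − 1) = λ(v − 1) ⇒ r·2 = 961 − 1 = 960 ⇒ r = 480.
Block count: bk = vr ⇒ b·3 = 961·480 = 461280 ⇒ b = 153760.

r = 480, b = 153760.


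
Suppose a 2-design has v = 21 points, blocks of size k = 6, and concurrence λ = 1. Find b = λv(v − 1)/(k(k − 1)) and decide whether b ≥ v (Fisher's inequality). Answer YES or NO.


b = λv(v − 1)/(k(k − 1)) = 1·21·20/(6·5) = 420/30 = 14.
Compare with v = 21: b < v, so Fisher's inequality fails.

NO


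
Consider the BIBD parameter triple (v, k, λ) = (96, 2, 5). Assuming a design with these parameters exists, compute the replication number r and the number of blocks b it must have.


Any 2-(v, k, λ) BIBD satisfies two necessary conditions:
  (i)  Each point sits in r blocks, and counting incidences through any fixed point gives r(k − 1) = λ(v − 1), so r = λ(v − 1)/(k − 1).
  (ii) Total incidences bk = vr, so b = vr/k.
Step 1: r = λ(v − 1)/(k − 1) = 5·(96 − 1)/(2 − 1) = 5·95/1 = 475/1 = 475.
Step 2: b = vr/k = 96·475/2 = 45600/2 = 22800.
Check integrality: r = 475 ∈ Z ✓, b = 22800 ∈ Z ✓.
(These identities are necessary conditions: they determine r and b for any design with these parameters, but do not by themselves prove that one exists.)

r = 475, b = 22800.


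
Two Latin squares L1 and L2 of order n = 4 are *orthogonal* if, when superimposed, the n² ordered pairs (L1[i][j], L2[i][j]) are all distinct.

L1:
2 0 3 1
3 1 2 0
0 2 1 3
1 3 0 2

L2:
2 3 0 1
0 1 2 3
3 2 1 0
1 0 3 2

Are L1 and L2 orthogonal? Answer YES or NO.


Form the n² = 16 superimposed pairs (L1[i][j], L2[i][j]), row by row (rows and columns indexed from 0):
row 0: (2,2) (0,3) (3,0) (1,1)
row 1: (3,0) (1,1) (2,2) (0,3)
row 2: (0,3) (2,2) (1,1) (3,0)
row 3: (1,1) (3,0) (0,3) (2,2)
Orthogonality requires all 16 pairs distinct.
But the pair (3,0) repeats: cell (0,2) has L1 = 3, L2 = 0, and cell (1,0) has L1 = 3, L2 = 0.
A repeated pair means some other pair never occurs (only 4 distinct pairs out of 16), so the squares are not orthogonal.
Conclusion: NO.

NO


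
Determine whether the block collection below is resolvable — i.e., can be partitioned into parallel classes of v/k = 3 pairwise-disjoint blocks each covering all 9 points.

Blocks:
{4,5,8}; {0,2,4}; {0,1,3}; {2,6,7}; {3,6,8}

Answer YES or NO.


v = 9, block size k = 3, number of blocks = 5.
For resolvability, blocks must partition into parallel classes of size v/k = 3.
Total blocks must therefore be a multiple of 3: 5 = 3·1 + 2 ⇒ not divisible ✗.
Resolvable? NO.

NO


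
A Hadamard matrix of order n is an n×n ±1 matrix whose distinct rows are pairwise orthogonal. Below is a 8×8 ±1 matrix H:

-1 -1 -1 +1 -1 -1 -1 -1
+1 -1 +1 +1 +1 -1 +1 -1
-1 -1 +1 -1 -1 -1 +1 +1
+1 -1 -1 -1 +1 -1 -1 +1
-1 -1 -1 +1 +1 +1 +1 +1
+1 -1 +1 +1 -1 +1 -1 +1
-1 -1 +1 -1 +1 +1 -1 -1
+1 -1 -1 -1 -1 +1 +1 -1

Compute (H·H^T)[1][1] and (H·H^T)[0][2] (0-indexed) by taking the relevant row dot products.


Row 0 of H: [-1, -1, -1, 1, -1, -1, -1, -1].
Row 1 of H: [1, -1, 1, 1, 1, -1, 1, -1].
Row 2 of H: [-1, -1, 1, -1, -1, -1, 1, 1].
(H·H^T)[1][1] = Σ_j H[1][j]·H[1][j] = (1)² + (-1)² + (1)² + (1)² + (1)² + (-1)² + (1)² + (-1)² = 1 + 1 + 1 + 1 + 1 + 1 + 1 + 1 = 8.
(H·H^T)[0][2] = Σ_j H[0][j]·H[2][j] = (-1)·(-1) + (-1)·(-1) + (-1)·(1) + (1)·(-1) + (-1)·(-1) + (-1)·(-1) + (-1)·(1) + (-1)·(1) = 1 + 1 + -1 + -1 + 1 + 1 + -1 + -1 = 0.
So rows 0 and 2 are orthogonal; the diagonal entry equals n = 8.

(1,1) entry = 8; (0,2) entry = 0.


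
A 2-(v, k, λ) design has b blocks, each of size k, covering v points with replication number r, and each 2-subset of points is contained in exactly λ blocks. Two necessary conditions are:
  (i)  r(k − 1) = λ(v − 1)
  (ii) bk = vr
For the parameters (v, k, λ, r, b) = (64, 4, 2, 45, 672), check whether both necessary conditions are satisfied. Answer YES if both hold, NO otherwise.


Condition (i): r(k − 1) = 45·3 = 135; λ(v − 1) = 2·63 = 126. Match? NO.
Condition (ii): bk = 672·4 = 2688; vr = 64·45 = 2880. Match? NO.
Both conditions hold? NO.

NO


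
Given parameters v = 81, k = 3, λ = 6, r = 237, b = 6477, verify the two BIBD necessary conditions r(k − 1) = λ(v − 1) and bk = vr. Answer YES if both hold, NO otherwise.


Condition (i): r(k − 1) = 237·2 = 474; λ(v − 1) = 6·80 = 480. Match? NO.
Condition (ii): bk = 6477·3 = 19431; vr = 81·237 = 19197. Match? NO.
Both conditions hold? NO.

NO


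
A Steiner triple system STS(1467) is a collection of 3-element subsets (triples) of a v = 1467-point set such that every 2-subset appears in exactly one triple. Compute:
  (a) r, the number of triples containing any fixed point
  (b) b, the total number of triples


An STS(v) is a 2-(v, 3, 1) BIBD: block size k = 3, λ = 1.
Replication: r(k − 1) = λ(v − 1) ⇒ r·2 = 1467 − 1 = 1466 ⇒ r = 733.
Block count: b = v(v − 1)/6 = 1467·1466/6 = 2150622/6 = 358437.
(Check via bk = vr: 358437·3 = 1075311 = 1467·733 = 1075311 ✓.)

r = 733, b = 358437.


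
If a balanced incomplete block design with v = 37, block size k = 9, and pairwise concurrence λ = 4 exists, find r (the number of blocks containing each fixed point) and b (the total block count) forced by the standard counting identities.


Any 2-(v, k, λ) BIBD satisfies two necessary conditions:
  (i)  Each point sits in r blocks, and counting incidences through any fixed point gives r(k − 1) = λ(v − 1), so r = λ(v − 1)/(k − 1).
  (ii) Total incidences bk = vr, so b = vr/k.
Step 1: r = λ(v − 1)/(k − 1) = 4·(37 − 1)/(9 − 1) = 4·36/8 = 144/8 = 18.
Step 2: b = vr/k = 37·18/9 = 666/9 = 74.
Check integrality: r = 18 ∈ Z ✓, b = 74 ∈ Z ✓.
(These identities are necessary conditions: they determine r and b for any design with these parameters, but do not by themselves prove that one exists.)

r = 18, b = 74.


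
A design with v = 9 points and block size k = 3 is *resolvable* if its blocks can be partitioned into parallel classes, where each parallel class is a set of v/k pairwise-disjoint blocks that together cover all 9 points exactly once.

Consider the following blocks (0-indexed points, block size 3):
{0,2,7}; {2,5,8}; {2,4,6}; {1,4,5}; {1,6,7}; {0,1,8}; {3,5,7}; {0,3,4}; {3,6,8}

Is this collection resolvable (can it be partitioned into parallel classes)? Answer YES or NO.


v = 9, block size k = 3, number of blocks = 9.
For resolvability, blocks must partition into parallel classes of size v/k = 3.
Total blocks must therefore be a multiple of 3: 9 = 3·3 + 0 ⇒ divisible ✓.
Greedy packing gives 3 candidate class(es). Each should be a full parallel class (size 3, covers all 9 points).
  Class 1 (3 blocks): {0,2,7}; {1,4,5}; {3,6,8}. Points covered: [0, 1, 2, 3, 4, 5, 6, 7, 8].
  Class 2 (3 blocks): {2,5,8}; {1,6,7}; {0,3,4}. Points covered: [0, 1, 2, 3, 4, 5, 6, 7, 8].
  Class 3 (3 blocks): {2,4,6}; {0,1,8}; {3,5,7}. Points covered: [0, 1, 2, 3, 4, 5, 6, 7, 8].
All classes full (size 3)? YES. All classes cover every point? YES.
Resolvable? YES.

YES


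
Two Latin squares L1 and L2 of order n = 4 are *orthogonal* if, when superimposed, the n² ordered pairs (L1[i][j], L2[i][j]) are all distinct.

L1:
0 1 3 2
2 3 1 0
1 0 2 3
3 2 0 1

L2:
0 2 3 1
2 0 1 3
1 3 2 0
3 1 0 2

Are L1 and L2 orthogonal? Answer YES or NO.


Form the n² = 16 superimposed pairs (L1[i][j], L2[i][j]), row by row (rows and columns indexed from 0):
row 0: (0,0) (1,2) (3,3) (2,1)
row 1: (2,2) (3,0) (1,1) (0,3)
row 2: (1,1) (0,3) (2,2) (3,0)
row 3: (3,3) (2,1) (0,0) (1,2)
Orthogonality requires all 16 pairs distinct.
But the pair (1,1) repeats: cell (1,2) has L1 = 1, L2 = 1, and cell (2,0) has L1 = 1, L2 = 1.
A repeated pair means some other pair never occurs (only 8 distinct pairs out of 16), so the squares are not orthogonal.
Conclusion: NO.

NO


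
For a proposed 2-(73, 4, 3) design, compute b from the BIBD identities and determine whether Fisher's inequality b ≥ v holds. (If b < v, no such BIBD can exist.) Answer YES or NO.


r = λ(v − 1)/(k − 1) = 3·72/3 = 72.
b = vr/k = 73·72/4 = 1314.
Fisher's inequality: b ≥ v ⇔ 1314 ≥ 73? YES.

YES


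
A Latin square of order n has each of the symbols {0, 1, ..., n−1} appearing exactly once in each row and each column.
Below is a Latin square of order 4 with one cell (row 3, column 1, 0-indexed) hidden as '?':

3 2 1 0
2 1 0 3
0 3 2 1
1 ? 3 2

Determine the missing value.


Row 3 contains symbols [1, 2, 3] — missing [0].
Column 1 contains symbols [1, 2, 3] — missing [0].
The missing symbol must appear in both missing sets; intersection = [0].
Therefore the hidden value is 0.

Missing value = 0.


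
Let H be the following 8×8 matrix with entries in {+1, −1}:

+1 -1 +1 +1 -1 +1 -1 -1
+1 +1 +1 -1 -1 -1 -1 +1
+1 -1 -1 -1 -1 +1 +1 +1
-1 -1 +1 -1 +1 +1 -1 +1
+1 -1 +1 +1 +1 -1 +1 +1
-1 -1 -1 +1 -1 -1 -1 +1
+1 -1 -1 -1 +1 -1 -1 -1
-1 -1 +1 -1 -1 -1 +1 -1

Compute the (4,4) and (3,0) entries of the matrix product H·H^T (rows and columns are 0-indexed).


Row 0 of H: [1, -1, 1, 1, -1, 1, -1, -1].
Row 3 of H: [-1, -1, 1, -1, 1, 1, -1, 1].
Row 4 of H: [1, -1, 1, 1, 1, -1, 1, 1].
(H·H^T)[4][4] = Σ_j H[4][j]·H[4][j] = (1)² + (-1)² + (1)² + (1)² + (1)² + (-1)² + (1)² + (1)² = 1 + 1 + 1 + 1 + 1 + 1 + 1 + 1 = 8.
(H·H^T)[3][0] = Σ_j H[3][j]·H[0][j] = (-1)·(1) + (-1)·(-1) + (1)·(1) + (-1)·(1) + (1)·(-1) + (1)·(1) + (-1)·(-1) + (1)·(-1) = -1 + 1 + 1 + -1 + -1 + 1 + 1 + -1 = 0.
So rows 3 and 0 are orthogonal; the diagonal entry equals n = 8.

(4,4) entry = 8; (3,0) entry = 0.


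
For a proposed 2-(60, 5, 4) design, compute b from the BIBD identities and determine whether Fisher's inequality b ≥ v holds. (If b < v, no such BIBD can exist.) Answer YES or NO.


b = λv(v − 1)/(k(k − 1)) = 4·60·59/(5·4) = 14160/20 = 708.
Compare with v = 60: b ≥ v, so Fisher's inequality holds.

YES


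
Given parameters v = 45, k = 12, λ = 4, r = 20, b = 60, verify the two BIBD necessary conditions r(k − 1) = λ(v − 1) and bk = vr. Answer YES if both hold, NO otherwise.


Condition (i): r(k − 1) = 20·11 = 220; λ(v − 1) = 4·44 = 176. Match? NO.
Condition (ii): bk = 60·12 = 720; vr = 45·20 = 900. Match? NO.
Both conditions hold? NO.

NO


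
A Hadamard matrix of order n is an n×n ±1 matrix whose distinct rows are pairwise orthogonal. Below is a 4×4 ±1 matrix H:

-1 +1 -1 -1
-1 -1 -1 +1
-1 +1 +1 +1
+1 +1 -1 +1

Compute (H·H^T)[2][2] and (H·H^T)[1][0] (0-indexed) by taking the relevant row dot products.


Row 0 of H: [-1, 1, -1, -1].
Row 1 of H: [-1, -1, -1, 1].
Row 2 of H: [-1, 1, 1, 1].
(H·H^T)[2][2] = Σ_j H[2][j]·H[2][j] = (-1)² + (1)² + (1)² + (1)² = 1 + 1 + 1 + 1 = 4.
(H·H^T)[1][0] = Σ_j H[1][j]·H[0][j] = (-1)·(-1) + (-1)·(1) + (-1)·(-1) + (1)·(-1) = 1 + -1 + 1 + -1 = 0.
So rows 1 and 0 are orthogonal; the diagonal entry equals n = 4.

(2,2) entry = 4; (1,0) entry = 0.


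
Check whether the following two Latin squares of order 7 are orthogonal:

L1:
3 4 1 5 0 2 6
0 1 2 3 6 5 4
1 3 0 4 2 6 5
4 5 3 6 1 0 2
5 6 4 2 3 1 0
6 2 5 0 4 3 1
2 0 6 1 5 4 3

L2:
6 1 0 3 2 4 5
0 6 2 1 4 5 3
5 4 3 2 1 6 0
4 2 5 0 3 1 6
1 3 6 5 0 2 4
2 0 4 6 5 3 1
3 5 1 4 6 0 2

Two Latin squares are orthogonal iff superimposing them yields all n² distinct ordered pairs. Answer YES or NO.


Form the n² = 49 superimposed pairs (L1[i][j], L2[i][j]), row by row (rows and columns indexed from 0):
row 0: (3,6) (4,1) (1,0) (5,3) (0,2) (2,4) (6,5)
row 1: (0,0) (1,6) (2,2) (3,1) (6,4) (5,5) (4,3)
row 2: (1,5) (3,4) (0,3) (4,2) (2,1) (6,6) (5,0)
row 3: (4,4) (5,2) (3,5) (6,0) (1,3) (0,1) (2,6)
row 4: (5,1) (6,3) (4,6) (2,5) (3,0) (1,2) (0,4)
row 5: (6,2) (2,0) (5,4) (0,6) (4,5) (3,3) (1,1)
row 6: (2,3) (0,5) (6,1) (1,4) (5,6) (4,0) (3,2)
Orthogonality requires all 49 pairs distinct.
Check by first coordinate: for each symbol s of L1, list the L2 entries in the n cells where L1 = s; they must all differ.
  L1 = 0: L2 entries (in reading order) 2, 0, 3, 1, 4, 6, 5 — all 7 distinct ✓
  L1 = 1: L2 entries (in reading order) 0, 6, 5, 3, 2, 1, 4 — all 7 distinct ✓
  L1 = 2: L2 entries (in reading order) 4, 2, 1, 6, 5, 0, 3 — all 7 distinct ✓
  L1 = 3: L2 entries (in reading order) 6, 1, 4, 5, 0, 3, 2 — all 7 distinct ✓
  L1 = 4: L2 entries (in reading order) 1, 3, 2, 4, 6, 5, 0 — all 7 distinct ✓
  L1 = 5: L2 entries (in reading order) 3, 5, 0, 2, 1, 4, 6 — all 7 distinct ✓
  L1 = 6: L2 entries (in reading order) 5, 4, 6, 0, 3, 2, 1 — all 7 distinct ✓
Every symbol of L1 meets every symbol of L2 exactly once, so all 49 pairs are distinct (49 of 49).
Conclusion: YES.

YES


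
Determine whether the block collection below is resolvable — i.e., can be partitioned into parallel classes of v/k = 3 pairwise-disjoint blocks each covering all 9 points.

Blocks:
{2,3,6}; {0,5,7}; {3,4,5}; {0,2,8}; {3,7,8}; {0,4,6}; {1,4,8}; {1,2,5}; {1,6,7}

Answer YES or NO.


v = 9, block size k = 3, number of blocks = 9.
For resolvability, blocks must partition into parallel classes of size v/k = 3.
Total blocks must therefore be a multiple of 3: 9 = 3·3 + 0 ⇒ divisible ✓.
Greedy packing gives 3 candidate class(es). Each should be a full parallel class (size 3, covers all 9 points).
  Class 1 (3 blocks): {2,3,6}; {0,5,7}; {1,4,8}. Points covered: [0, 1, 2, 3, 4, 5, 6, 7, 8].
  Class 2 (3 blocks): {3,4,5}; {0,2,8}; {1,6,7}. Points covered: [0, 1, 2, 3, 4, 5, 6, 7, 8].
  Class 3 (3 blocks): {3,7,8}; {0,4,6}; {1,2,5}. Points covered: [0, 1, 2, 3, 4, 5, 6, 7, 8].
All classes full (size 3)? YES. All classes cover every point? YES.
Resolvable? YES.

YES


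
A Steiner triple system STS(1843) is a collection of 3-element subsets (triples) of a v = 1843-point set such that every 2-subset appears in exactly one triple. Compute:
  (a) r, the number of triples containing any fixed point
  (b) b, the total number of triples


An STS(v) is a 2-(v, 3, 1) BIBD: block size k = 3, λ = 1.
Replication: r(k − 1) = λ(v − 1) ⇒ r·2 = 1843 − 1 = 1842 ⇒ r = 921.
Block count: b = v(v − 1)/6 = 1843·1842/6 = 3394806/6 = 565801.

r = 921, b = 565801.


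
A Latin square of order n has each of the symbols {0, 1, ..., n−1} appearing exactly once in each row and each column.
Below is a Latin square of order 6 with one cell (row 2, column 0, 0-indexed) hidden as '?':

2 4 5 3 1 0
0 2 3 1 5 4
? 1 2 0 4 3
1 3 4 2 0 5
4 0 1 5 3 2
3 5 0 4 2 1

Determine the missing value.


Row 2 contains symbols [0, 1, 2, 3, 4] — missing [5].
Column 0 contains symbols [0, 1, 2, 3, 4] — missing [5].
The missing symbol must appear in both missing sets; intersection = [5].
Therefore the hidden value is 5.

Missing value = 5.


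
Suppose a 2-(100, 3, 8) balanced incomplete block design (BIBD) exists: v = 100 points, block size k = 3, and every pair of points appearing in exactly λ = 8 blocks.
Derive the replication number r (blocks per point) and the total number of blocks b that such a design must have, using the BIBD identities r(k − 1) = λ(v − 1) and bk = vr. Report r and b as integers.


Any 2-(v, k, λ) BIBD satisfies two necessary conditions:
  (i)  Each point sits in r blocks, and counting incidences through any fixed point gives r(k − 1) = λ(v − 1), so r = λ(v − 1)/(k − 1).
  (ii) Total incidences bk = vr, so b = vr/k.
Step 1: r = λ(v − 1)/(k − 1) = 8·(100 − 1)/(3 − 1) = 8·99/2 = 792/2 = 396.
Step 2: b = vr/k = 100·396/3 = 39600/3 = 13200.
Check integrality: r = 396 ∈ Z ✓, b = 13200 ∈ Z ✓.
(These identities are necessary conditions: they determine r and b for any design with these parameters, but do not by themselves prove that one exists.)

r = 396, b = 13200.


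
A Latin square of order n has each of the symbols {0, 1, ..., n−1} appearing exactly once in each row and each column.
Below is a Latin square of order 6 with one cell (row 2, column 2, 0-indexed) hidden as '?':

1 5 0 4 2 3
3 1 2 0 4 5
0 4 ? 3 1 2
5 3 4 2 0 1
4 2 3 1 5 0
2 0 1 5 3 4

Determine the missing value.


Row 2 contains symbols [0, 1, 2, 3, 4] — missing [5].
Column 2 contains symbols [0, 1, 2, 3, 4] — missing [5].
The missing symbol must appear in both missing sets; intersection = [5].
Therefore the hidden value is 5.

Missing value = 5.


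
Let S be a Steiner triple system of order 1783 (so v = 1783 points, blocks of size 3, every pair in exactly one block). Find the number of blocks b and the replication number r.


An STS(v) is a 2-(v, 3, 1) BIBD: block size k = 3, λ = 1.
Replication: r(k − 1) = λ(v − 1) ⇒ r·2 = 1783 − 1 = 1782 ⇒ r = 891.
Block count: bk = vr ⇒ b·3 = 1783·891 = 1588653 ⇒ b = 529551.

r = 891, b = 529551.


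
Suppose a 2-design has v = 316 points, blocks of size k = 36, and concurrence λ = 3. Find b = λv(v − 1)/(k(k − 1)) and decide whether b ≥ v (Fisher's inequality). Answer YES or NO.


r = λ(v − 1)/(k − 1) = 3·315/35 = 27.
b = vr/k = 316·27/36 = 237.
Fisher's inequality: b ≥ v ⇔ 237 ≥ 316? NO.

NO


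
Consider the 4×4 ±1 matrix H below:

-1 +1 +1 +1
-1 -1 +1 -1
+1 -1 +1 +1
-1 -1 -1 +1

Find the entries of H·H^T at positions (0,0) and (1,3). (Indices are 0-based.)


Row 0 of H: [-1, 1, 1, 1].
Row 1 of H: [-1, -1, 1, -1].
Row 3 of H: [-1, -1, -1, 1].
(H·H^T)[0][0] = Σ_j H[0][j]·H[0][j] = (-1)² + (1)² + (1)² + (1)² = 1 + 1 + 1 + 1 = 4.
(H·H^T)[1][3] = Σ_j H[1][j]·H[3][j] = (-1)·(-1) + (-1)·(-1) + (1)·(-1) + (-1)·(1) = 1 + 1 + -1 + -1 = 0.
So rows 1 and 3 are orthogonal; the diagonal entry equals n = 4.

(0,0) entry = 4; (1,3) entry = 0.


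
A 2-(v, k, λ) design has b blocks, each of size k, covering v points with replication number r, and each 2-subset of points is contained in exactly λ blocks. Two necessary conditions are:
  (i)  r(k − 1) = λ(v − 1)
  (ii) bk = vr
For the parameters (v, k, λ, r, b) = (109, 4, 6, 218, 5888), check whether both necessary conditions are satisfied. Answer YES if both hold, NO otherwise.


Condition (i): r(k − 1) = 218·3 = 654; λ(v − 1) = 6·108 = 648. Match? NO.
Condition (ii): bk = 5888·4 = 23552; vr = 109·218 = 23762. Match? NO.
Both conditions hold? NO.

NO


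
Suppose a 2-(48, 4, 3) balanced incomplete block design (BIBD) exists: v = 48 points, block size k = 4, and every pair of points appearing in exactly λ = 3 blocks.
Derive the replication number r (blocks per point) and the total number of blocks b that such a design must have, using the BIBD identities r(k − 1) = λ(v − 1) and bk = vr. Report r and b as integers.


Any 2-(v, k, λ) BIBD satisfies two necessary conditions:
  (i)  Each point sits in r blocks, and counting incidences through any fixed point gives r(k − 1) = λ(v − 1), so r = λ(v − 1)/(k − 1).
  (ii) Total incidences bk = vr, so b = vr/k.
Step 1: r = λ(v − 1)/(k − 1) = 3·(48 − 1)/(4 − 1) = 3·47/3 = 141/3 = 47.
Step 2: b = vr/k = 48·47/4 = 2256/4 = 564.
Check integrality: r = 47 ∈ Z ✓, b = 564 ∈ Z ✓.
(These identities are necessary conditions: they determine r and b for any design with these parameters, but do not by themselves prove that one exists.)

r = 47, b = 564.


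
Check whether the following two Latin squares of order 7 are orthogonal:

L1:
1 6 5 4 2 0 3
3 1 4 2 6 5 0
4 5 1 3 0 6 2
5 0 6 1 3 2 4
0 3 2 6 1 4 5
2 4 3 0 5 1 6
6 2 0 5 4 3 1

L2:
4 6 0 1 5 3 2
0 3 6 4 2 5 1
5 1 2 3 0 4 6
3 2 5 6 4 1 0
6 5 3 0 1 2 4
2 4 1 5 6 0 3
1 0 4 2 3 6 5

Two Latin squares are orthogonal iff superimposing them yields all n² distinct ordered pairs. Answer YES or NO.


Form the n² = 49 superimposed pairs (L1[i][j], L2[i][j]), row by row (rows and columns indexed from 0):
row 0: (1,4) (6,6) (5,0) (4,1) (2,5) (0,3) (3,2)
row 1: (3,0) (1,3) (4,6) (2,4) (6,2) (5,5) (0,1)
row 2: (4,5) (5,1) (1,2) (3,3) (0,0) (6,4) (2,6)
row 3: (5,3) (0,2) (6,5) (1,6) (3,4) (2,1) (4,0)
row 4: (0,6) (3,5) (2,3) (6,0) (1,1) (4,2) (5,4)
row 5: (2,2) (4,4) (3,1) (0,5) (5,6) (1,0) (6,3)
row 6: (6,1) (2,0) (0,4) (5,2) (4,3) (3,6) (1,5)
Orthogonality requires all 49 pairs distinct.
Check by first coordinate: for each symbol s of L1, list the L2 entries in the n cells where L1 = s; they must all differ.
  L1 = 0: L2 entries (in reading order) 3, 1, 0, 2, 6, 5, 4 — all 7 distinct ✓
  L1 = 1: L2 entries (in reading order) 4, 3, 2, 6, 1, 0, 5 — all 7 distinct ✓
  L1 = 2: L2 entries (in reading order) 5, 4, 6, 1, 3, 2, 0 — all 7 distinct ✓
  L1 = 3: L2 entries (in reading order) 2, 0, 3, 4, 5, 1, 6 — all 7 distinct ✓
  L1 = 4: L2 entries (in reading order) 1, 6, 5, 0, 2, 4, 3 — all 7 distinct ✓
  L1 = 5: L2 entries (in reading order) 0, 5, 1, 3, 4, 6, 2 — all 7 distinct ✓
  L1 = 6: L2 entries (in reading order) 6, 2, 4, 5, 0, 3, 1 — all 7 distinct ✓
Every symbol of L1 meets every symbol of L2 exactly once, so all 49 pairs are distinct (49 of 49).
Conclusion: YES.

YES


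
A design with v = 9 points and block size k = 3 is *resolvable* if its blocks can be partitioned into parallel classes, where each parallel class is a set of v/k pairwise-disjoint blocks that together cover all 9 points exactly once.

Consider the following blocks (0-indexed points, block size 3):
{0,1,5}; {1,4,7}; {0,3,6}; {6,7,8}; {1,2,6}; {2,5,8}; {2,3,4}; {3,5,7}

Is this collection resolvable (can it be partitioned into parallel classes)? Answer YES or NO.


v = 9, block size k = 3, number of blocks = 8.
For resolvability, blocks must partition into parallel classes of size v/k = 3.
Total blocks must therefore be a multiple of 3: 8 = 3·2 + 2 ⇒ not divisible ✗.
Resolvable? NO.

NO


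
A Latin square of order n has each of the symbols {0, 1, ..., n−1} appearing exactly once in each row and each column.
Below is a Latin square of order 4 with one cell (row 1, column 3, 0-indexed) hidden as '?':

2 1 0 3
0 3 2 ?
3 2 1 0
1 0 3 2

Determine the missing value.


Row 1 contains symbols [0, 2, 3] — missing [1].
Column 3 contains symbols [0, 2, 3] — missing [1].
The missing symbol must appear in both missing sets; intersection = [1].
Therefore the hidden value is 1.

Missing value = 1.


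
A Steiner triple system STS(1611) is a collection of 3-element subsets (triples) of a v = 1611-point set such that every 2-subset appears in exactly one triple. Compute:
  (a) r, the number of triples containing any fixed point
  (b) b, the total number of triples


An STS(v) is a 2-(v, 3, 1) BIBD: block size k = 3, λ = 1.
Replication: r(k − 1) = λ(v − 1) ⇒ r·2 = 1611 − 1 = 1610 ⇒ r = 805.
Block count: b = v(v − 1)/6 = 1611·1610/6 = 2593710/6 = 432285.

r = 805, b = 432285.


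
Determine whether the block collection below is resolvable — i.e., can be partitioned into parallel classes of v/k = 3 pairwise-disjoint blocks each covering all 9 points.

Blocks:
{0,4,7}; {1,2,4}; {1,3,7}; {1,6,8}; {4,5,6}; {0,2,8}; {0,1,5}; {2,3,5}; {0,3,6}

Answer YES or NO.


v = 9, block size k = 3, number of blocks = 9.
For resolvability, blocks must partition into parallel classes of size v/k = 3.
Total blocks must therefore be a multiple of 3: 9 = 3·3 + 0 ⇒ divisible ✓.
Consider block {1,2,4}. The only other block(s) in the collection disjoint from it are {0,3,6} — just 1 block(s). Any parallel class containing {1,2,4} would need 2 other blocks each disjoint from it, so no parallel class of size 3 can contain {1,2,4}.
Since every block must belong to some parallel class in a resolution, the collection cannot be partitioned into parallel classes.
Resolvable? NO.

NO


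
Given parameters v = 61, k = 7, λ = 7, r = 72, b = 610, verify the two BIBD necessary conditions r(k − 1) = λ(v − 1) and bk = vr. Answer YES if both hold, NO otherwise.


Condition (i): r(k − 1) = 72·6 = 432; λ(v − 1) = 7·60 = 420. Match? NO.
Condition (ii): bk = 610·7 = 4270; vr = 61·72 = 4392. Match? NO.
Both conditions hold? NO.

NO


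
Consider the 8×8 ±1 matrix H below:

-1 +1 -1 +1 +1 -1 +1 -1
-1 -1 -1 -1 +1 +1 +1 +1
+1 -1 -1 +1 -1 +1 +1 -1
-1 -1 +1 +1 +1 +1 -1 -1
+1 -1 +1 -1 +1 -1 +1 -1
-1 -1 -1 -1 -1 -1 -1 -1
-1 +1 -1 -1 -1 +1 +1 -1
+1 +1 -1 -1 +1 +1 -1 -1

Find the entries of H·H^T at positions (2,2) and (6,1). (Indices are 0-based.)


Row 1 of H: [-1, -1, -1, -1, 1, 1, 1, 1].
Row 2 of H: [1, -1, -1, 1, -1, 1, 1, -1].
Row 6 of H: [-1, 1, -1, -1, -1, 1, 1, -1].
(H·H^T)[2][2] = Σ_j H[2][j]·H[2][j] = (1)² + (-1)² + (-1)² + (1)² + (-1)² + (1)² + (1)² + (-1)² = 1 + 1 + 1 + 1 + 1 + 1 + 1 + 1 = 8.
(H·H^T)[6][1] = Σ_j H[6][j]·H[1][j] = (-1)·(-1) + (1)·(-1) + (-1)·(-1) + (-1)·(-1) + (-1)·(1) + (1)·(1) + (1)·(1) + (-1)·(1) = 1 + -1 + 1 + 1 + -1 + 1 + 1 + -1 = 2.
Rows 6 and 1 are not orthogonal (dot product = 2 ≠ 0), so H is not a Hadamard matrix.

(2,2) entry = 8; (6,1) entry = 2.


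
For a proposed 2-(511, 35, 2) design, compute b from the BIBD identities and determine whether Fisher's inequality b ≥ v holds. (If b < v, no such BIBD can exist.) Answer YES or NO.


b = λv(v − 1)/(k(k − 1)) = 2·511·510/(35·34) = 521220/1190 = 438.
Compare with v = 511: b < v, so Fisher's inequality fails.

NO


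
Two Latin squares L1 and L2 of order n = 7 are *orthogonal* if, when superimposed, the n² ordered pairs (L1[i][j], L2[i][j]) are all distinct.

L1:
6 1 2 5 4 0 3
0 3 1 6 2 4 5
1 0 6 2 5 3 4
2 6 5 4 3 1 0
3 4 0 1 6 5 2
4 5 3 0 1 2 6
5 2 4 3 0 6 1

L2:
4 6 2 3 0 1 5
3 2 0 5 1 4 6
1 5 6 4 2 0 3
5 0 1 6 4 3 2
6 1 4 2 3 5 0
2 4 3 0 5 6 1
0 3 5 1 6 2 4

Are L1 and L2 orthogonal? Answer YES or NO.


Form the n² = 49 superimposed pairs (L1[i][j], L2[i][j]), row by row (rows and columns indexed from 0):
row 0: (6,4) (1,6) (2,2) (5,3) (4,0) (0,1) (3,5)
row 1: (0,3) (3,2) (1,0) (6,5) (2,1) (4,4) (5,6)
row 2: (1,1) (0,5) (6,6) (2,4) (5,2) (3,0) (4,3)
row 3: (2,5) (6,0) (5,1) (4,6) (3,4) (1,3) (0,2)
row 4: (3,6) (4,1) (0,4) (1,2) (6,3) (5,5) (2,0)
row 5: (4,2) (5,4) (3,3) (0,0) (1,5) (2,6) (6,1)
row 6: (5,0) (2,3) (4,5) (3,1) (0,6) (6,2) (1,4)
Orthogonality requires all 49 pairs distinct.
Check by first coordinate: for each symbol s of L1, list the L2 entries in the n cells where L1 = s; they must all differ.
  L1 = 0: L2 entries (in reading order) 1, 3, 5, 2, 4, 0, 6 — all 7 distinct ✓
  L1 = 1: L2 entries (in reading order) 6, 0, 1, 3, 2, 5, 4 — all 7 distinct ✓
  L1 = 2: L2 entries (in reading order) 2, 1, 4, 5, 0, 6, 3 — all 7 distinct ✓
  L1 = 3: L2 entries (in reading order) 5, 2, 0, 4, 6, 3, 1 — all 7 distinct ✓
  L1 = 4: L2 entries (in reading order) 0, 4, 3, 6, 1, 2, 5 — all 7 distinct ✓
  L1 = 5: L2 entries (in reading order) 3, 6, 2, 1, 5, 4, 0 — all 7 distinct ✓
  L1 = 6: L2 entries (in reading order) 4, 5, 6, 0, 3, 1, 2 — all 7 distinct ✓
Every symbol of L1 meets every symbol of L2 exactly once, so all 49 pairs are distinct (49 of 49).
Conclusion: YES.

YES


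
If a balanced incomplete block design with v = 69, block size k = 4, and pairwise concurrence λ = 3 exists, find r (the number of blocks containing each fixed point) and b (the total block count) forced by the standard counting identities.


Any 2-(v, k, λ) BIBD satisfies two necessary conditions:
  (i)  Each point sits in r blocks, and counting incidences through any fixed point gives r(k − 1) = λ(v − 1), so r = λ(v − 1)/(k − 1).
  (ii) Total incidences bk = vr, so b = vr/k.
Step 1: r = λ(v − 1)/(k − 1) = 3·(69 − 1)/(4 − 1) = 3·68/3 = 204/3 = 68.
Step 2: b = vr/k = 69·68/4 = 4692/4 = 1173.
Check integrality: r = 68 ∈ Z ✓, b = 1173 ∈ Z ✓.
(These identities are necessary conditions: they determine r and b for any design with these parameters, but do not by themselves prove that one exists.)

r = 68, b = 1173.


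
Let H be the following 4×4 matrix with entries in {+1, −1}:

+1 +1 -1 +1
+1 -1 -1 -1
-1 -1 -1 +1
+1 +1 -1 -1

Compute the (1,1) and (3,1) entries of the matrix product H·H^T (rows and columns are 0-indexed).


Row 1 of H: [1, -1, -1, -1].
Row 3 of H: [1, 1, -1, -1].
(H·H^T)[1][1] = Σ_j H[1][j]·H[1][j] = (1)² + (-1)² + (-1)² + (-1)² = 1 + 1 + 1 + 1 = 4.
(H·H^T)[3][1] = Σ_j H[3][j]·H[1][j] = (1)·(1) + (1)·(-1) + (-1)·(-1) + (-1)·(-1) = 1 + -1 + 1 + 1 = 2.
Rows 3 and 1 are not orthogonal (dot product = 2 ≠ 0), so H is not a Hadamard matrix.

(1,1) entry = 4; (3,1) entry = 2.


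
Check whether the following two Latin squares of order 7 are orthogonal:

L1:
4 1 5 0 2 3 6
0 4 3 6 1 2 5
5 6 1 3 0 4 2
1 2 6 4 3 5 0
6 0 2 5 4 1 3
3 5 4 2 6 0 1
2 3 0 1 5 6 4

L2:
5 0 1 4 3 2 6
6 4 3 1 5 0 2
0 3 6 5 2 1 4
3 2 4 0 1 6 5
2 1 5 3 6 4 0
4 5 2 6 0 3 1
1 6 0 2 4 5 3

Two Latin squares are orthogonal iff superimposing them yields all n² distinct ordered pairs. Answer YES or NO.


Form the n² = 49 superimposed pairs (L1[i][j], L2[i][j]), row by row (rows and columns indexed from 0):
row 0: (4,5) (1,0) (5,1) (0,4) (2,3) (3,2) (6,6)
row 1: (0,6) (4,4) (3,3) (6,1) (1,5) (2,0) (5,2)
row 2: (5,0) (6,3) (1,6) (3,5) (0,2) (4,1) (2,4)
row 3: (1,3) (2,2) (6,4) (4,0) (3,1) (5,6) (0,5)
row 4: (6,2) (0,1) (2,5) (5,3) (4,6) (1,4) (3,0)
row 5: (3,4) (5,5) (4,2) (2,6) (6,0) (0,3) (1,1)
row 6: (2,1) (3,6) (0,0) (1,2) (5,4) (6,5) (4,3)
Orthogonality requires all 49 pairs distinct.
Check by first coordinate: for each symbol s of L1, list the L2 entries in the n cells where L1 = s; they must all differ.
  L1 = 0: L2 entries (in reading order) 4, 6, 2, 5, 1, 3, 0 — all 7 distinct ✓
  L1 = 1: L2 entries (in reading order) 0, 5, 6, 3, 4, 1, 2 — all 7 distinct ✓
  L1 = 2: L2 entries (in reading order) 3, 0, 4, 2, 5, 6, 1 — all 7 distinct ✓
  L1 = 3: L2 entries (in reading order) 2, 3, 5, 1, 0, 4, 6 — all 7 distinct ✓
  L1 = 4: L2 entries (in reading order) 5, 4, 1, 0, 6, 2, 3 — all 7 distinct ✓
  L1 = 5: L2 entries (in reading order) 1, 2, 0, 6, 3, 5, 4 — all 7 distinct ✓
  L1 = 6: L2 entries (in reading order) 6, 1, 3, 4, 2, 0, 5 — all 7 distinct ✓
Every symbol of L1 meets every symbol of L2 exactly once, so all 49 pairs are distinct (49 of 49).
Conclusion: YES.

YES
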